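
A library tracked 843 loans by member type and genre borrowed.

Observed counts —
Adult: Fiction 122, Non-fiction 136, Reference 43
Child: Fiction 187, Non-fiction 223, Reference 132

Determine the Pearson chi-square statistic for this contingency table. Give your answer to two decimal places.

Row totals: 301, 542. Column totals: 309, 359, 175. Grand total N = 843.
Expected counts (row total × column total / N):
  Adult, Fiction: 301×309/843 = 110.331
  Adult, Non-fiction: 301×359/843 = 128.184
  Adult, Reference: 301×175/843 = 62.485
  Child, Fiction: 542×309/843 = 198.669
  Child, Non-fiction: 542×359/843 = 230.816
  Child, Reference: 542×175/843 = 112.515
Contributions (O − E)²/E:
  (122 − 110.331)²/110.331 = 1.2342
  (136 − 128.184)²/128.184 = 0.4766
  (43 − 62.485)²/62.485 = 6.0761
  (187 − 198.669)²/198.669 = 0.6854
  (223 − 230.816)²/230.816 = 0.2647
  (132 − 112.515)²/112.515 = 3.3744
χ² = 1.2342 + 0.4766 + 6.0761 + 0.6854 + 0.2647 + 3.3744 = 12.11

12.11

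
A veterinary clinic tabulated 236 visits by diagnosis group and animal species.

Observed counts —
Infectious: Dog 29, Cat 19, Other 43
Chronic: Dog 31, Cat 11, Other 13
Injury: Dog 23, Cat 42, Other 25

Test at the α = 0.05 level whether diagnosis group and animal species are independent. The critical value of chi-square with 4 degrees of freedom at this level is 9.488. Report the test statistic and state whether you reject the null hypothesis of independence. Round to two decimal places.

Row totals: 91, 55, 90. Column totals: 83, 72, 81. Grand total N = 236.
Expected counts (row total × column total / N):
  Infectious, Dog: 91×83/236 = 32.0042
  Infectious, Cat: 91×72/236 = 27.7627
  Infectious, Other: 91×81/236 = 31.2331
  Chronic, Dog: 55×83/236 = 19.3432
  Chronic, Cat: 55×72/236 = 16.7797
  Chronic, Other: 55×81/236 = 18.8771
  Injury, Dog: 90×83/236 = 31.6525
  Injury, Cat: 90×72/236 = 27.4576
  Injury, Other: 90×81/236 = 30.8898
Contributions (O − E)²/E:
  (29 − 32.0042)²/32.0042 = 0.2820
  (19 − 27.7627)²/27.7627 = 2.7658
  (43 − 31.2331)²/31.2331 = 4.4331
  (31 − 19.3432)²/19.3432 = 7.0247
  (11 − 16.7797)²/16.7797 = 1.9908
  (13 − 18.8771)²/18.8771 = 1.8297
  (23 − 31.6525)²/31.6525 = 2.3652
  (42 − 27.4576)²/27.4576 = 7.7021
  (25 − 30.8898)²/30.8898 = 1.1230
χ² = 0.2820 + 2.7658 + 4.4331 + 7.0247 + 1.9908 + 1.8297 + 2.3652 + 7.7021 + 1.1230 = 29.52
df = (3−1)(3−1) = 4. Since 29.52 > 9.488, reject the null hypothesis of independence at α = 0.05.

29.52; reject H₀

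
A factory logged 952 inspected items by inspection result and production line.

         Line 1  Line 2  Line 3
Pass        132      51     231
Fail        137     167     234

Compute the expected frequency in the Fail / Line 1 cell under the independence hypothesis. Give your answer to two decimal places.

Row total (Fail) = 538; column total (Line 1) = 269; grand total N = 952.
Expected count = (row total × column total) / N = 538 × 269 / 952 = 152.02.

152.02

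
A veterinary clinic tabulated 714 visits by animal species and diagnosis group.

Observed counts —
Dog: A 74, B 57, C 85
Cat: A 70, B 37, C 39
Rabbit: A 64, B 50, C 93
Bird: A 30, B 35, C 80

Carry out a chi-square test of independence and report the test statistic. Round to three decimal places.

Row totals: 216, 146, 207, 145. Column totals: 238, 179, 297. Grand total N = 714.
Expected counts (row total × column total / N):
  Dog, A: 216×238/714 = 72.00000
  Dog, B: 216×179/714 = 54.15126
  Dog, C: 216×297/714 = 89.84874
  Cat, A: 146×238/714 = 48.66667
  Cat, B: 146×179/714 = 36.60224
  Cat, C: 146×297/714 = 60.73109
  Rabbit, A: 207×238/714 = 69.00000
  Rabbit, B: 207×179/714 = 51.89496
  Rabbit, C: 207×297/714 = 86.10504
  Bird, A: 145×238/714 = 48.33333
  Bird, B: 145×179/714 = 36.35154
  Bird, C: 145×297/714 = 60.31513
Contributions (O − E)²/E:
  (74 − 72.00000)²/72.00000 = 0.0556
  (57 − 54.15126)²/54.15126 = 0.1499
  (85 − 89.84874)²/89.84874 = 0.2617
  (70 − 48.66667)²/48.66667 = 9.3516
  (37 − 36.60224)²/36.60224 = 0.0043
  (39 − 60.73109)²/60.73109 = 7.7759
  (64 − 69.00000)²/69.00000 = 0.3623
  (50 − 51.89496)²/51.89496 = 0.0692
  (93 − 86.10504)²/86.10504 = 0.5521
  (30 − 48.33333)²/48.33333 = 6.9540
  (35 − 36.35154)²/36.35154 = 0.0502
  (80 − 60.31513)²/60.31513 = 6.4245
χ² = 0.0556 + 0.1499 + 0.2617 + 9.3516 + 0.0043 + 7.7759 + 0.3623 + 0.0692 + 0.5521 + 6.9540 + 0.0502 + 6.4245 = 32.011

32.011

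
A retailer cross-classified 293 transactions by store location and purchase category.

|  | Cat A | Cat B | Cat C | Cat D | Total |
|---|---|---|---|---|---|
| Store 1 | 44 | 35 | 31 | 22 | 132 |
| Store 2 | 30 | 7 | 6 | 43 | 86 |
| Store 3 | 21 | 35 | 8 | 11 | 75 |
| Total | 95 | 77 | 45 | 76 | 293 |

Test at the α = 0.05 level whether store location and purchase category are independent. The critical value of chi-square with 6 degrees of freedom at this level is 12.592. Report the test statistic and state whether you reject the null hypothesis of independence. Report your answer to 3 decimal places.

61.208; reject H₀

Grand total N = 293.
Expected counts (row total × column total / N):
  Store 1, Cat A: 132×95/293 = 42.7986
  Store 1, Cat B: 132×77/293 = 34.6894
  Store 1, Cat C: 132×45/293 = 20.2730
  Store 1, Cat D: 132×76/293 = 34.2389
  Store 2, Cat A: 86×95/293 = 27.8840
  Store 2, Cat B: 86×77/293 = 22.6007
  Store 2, Cat C: 86×45/293 = 13.2082
  Store 2, Cat D: 86×76/293 = 22.3072
  Store 3, Cat A: 75×95/293 = 24.3174
  Store 3, Cat B: 75×77/293 = 19.7099
  Store 3, Cat C: 75×45/293 = 11.5188
  Store 3, Cat D: 75×76/293 = 19.4539
Contributions (O − E)²/E:
  (44 − 42.7986)²/42.7986 = 0.0337
  (35 − 34.6894)²/34.6894 = 0.0028
  (31 − 20.2730)²/20.2730 = 5.6759
  (22 − 34.2389)²/34.2389 = 4.3749
  (30 − 27.8840)²/27.8840 = 0.1606
  (7 − 22.6007)²/22.6007 = 10.7688
  (6 − 13.2082)²/13.2082 = 3.9338
  (43 − 22.3072)²/22.3072 = 19.1952
  (21 − 24.3174)²/24.3174 = 0.4526
  (35 − 19.7099)²/19.7099 = 11.8614
  (8 − 11.5188)²/11.5188 = 1.0749
  (11 − 19.4539)²/19.4539 = 3.6737
χ² = 0.0337 + 0.0028 + 5.6759 + 4.3749 + 0.1606 + 10.7688 + 3.9338 + 19.1952 + 0.4526 + 11.8614 + 1.0749 + 3.6737 = 61.208
df = (3−1)(4−1) = 6. Since 61.208 > 12.592, reject the null hypothesis of independence at α = 0.05.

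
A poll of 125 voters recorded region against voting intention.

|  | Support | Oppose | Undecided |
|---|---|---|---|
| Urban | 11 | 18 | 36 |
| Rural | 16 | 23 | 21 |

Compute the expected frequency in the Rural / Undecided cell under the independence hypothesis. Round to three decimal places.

27.360

Row total (Rural) = 60; column total (Undecided) = 57; grand total N = 125.
Expected count = (row total × column total) / N = 60 × 57 / 125 = 27.360.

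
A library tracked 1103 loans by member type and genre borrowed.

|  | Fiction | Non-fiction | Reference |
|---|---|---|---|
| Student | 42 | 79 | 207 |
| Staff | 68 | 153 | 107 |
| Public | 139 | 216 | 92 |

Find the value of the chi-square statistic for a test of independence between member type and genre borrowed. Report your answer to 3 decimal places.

155.460

Row totals: 328, 328, 447. Column totals: 249, 448, 406. Grand total N = 1103.
Expected counts (row total × column total / N):
  Student, Fiction: 328×249/1103 = 74.0453
  Student, Non-fiction: 328×448/1103 = 133.2221
  Student, Reference: 328×406/1103 = 120.7325
  Staff, Fiction: 328×249/1103 = 74.0453
  Staff, Non-fiction: 328×448/1103 = 133.2221
  Staff, Reference: 328×406/1103 = 120.7325
  Public, Fiction: 447×249/1103 = 100.9093
  Public, Non-fiction: 447×448/1103 = 181.5558
  Public, Reference: 447×406/1103 = 164.5349
Contributions (O − E)²/E:
  (42 − 74.0453)²/74.0453 = 13.8686
  (79 − 133.2221)²/133.2221 = 22.0687
  (207 − 120.7325)²/120.7325 = 61.6411
  (68 − 74.0453)²/74.0453 = 0.4936
  (153 − 133.2221)²/133.2221 = 2.9362
  (107 − 120.7325)²/120.7325 = 1.5620
  (139 − 100.9093)²/100.9093 = 14.3783
  (216 − 181.5558)²/181.5558 = 6.5346
  (92 − 164.5349)²/164.5349 = 31.9769
χ² = 13.8686 + 22.0687 + 61.6411 + 0.4936 + 2.9362 + 1.5620 + 14.3783 + 6.5346 + 31.9769 = 155.460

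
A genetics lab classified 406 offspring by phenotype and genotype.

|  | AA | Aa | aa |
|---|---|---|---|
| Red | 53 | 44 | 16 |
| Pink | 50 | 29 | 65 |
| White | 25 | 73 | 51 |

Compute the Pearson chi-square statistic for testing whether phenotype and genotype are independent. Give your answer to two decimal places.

55.46

Row totals: 113, 144, 149. Column totals: 128, 146, 132. Grand total N = 406.
Expected counts (row total × column total / N):
  Red, AA: 113×128/406 = 35.626
  Red, Aa: 113×146/406 = 40.635
  Red, aa: 113×132/406 = 36.739
  Pink, AA: 144×128/406 = 45.399
  Pink, Aa: 144×146/406 = 51.783
  Pink, aa: 144×132/406 = 46.818
  White, AA: 149×128/406 = 46.975
  White, Aa: 149×146/406 = 53.581
  White, aa: 149×132/406 = 48.443
Contributions (O − E)²/E:
  (53 − 35.626)²/35.626 = 8.4729
  (44 − 40.635)²/40.635 = 0.2787
  (16 − 36.739)²/36.739 = 11.7071
  (50 − 45.399)²/45.399 = 0.4663
  (29 − 51.783)²/51.783 = 10.0239
  (65 − 46.818)²/46.818 = 7.0611
  (25 − 46.975)²/46.975 = 10.2799
  (73 − 53.581)²/53.581 = 7.0379
  (51 − 48.443)²/48.443 = 0.1350
χ² = 8.4729 + 0.2787 + 11.7071 + 0.4663 + 10.0239 + 7.0611 + 10.2799 + 7.0379 + 0.1350 = 55.46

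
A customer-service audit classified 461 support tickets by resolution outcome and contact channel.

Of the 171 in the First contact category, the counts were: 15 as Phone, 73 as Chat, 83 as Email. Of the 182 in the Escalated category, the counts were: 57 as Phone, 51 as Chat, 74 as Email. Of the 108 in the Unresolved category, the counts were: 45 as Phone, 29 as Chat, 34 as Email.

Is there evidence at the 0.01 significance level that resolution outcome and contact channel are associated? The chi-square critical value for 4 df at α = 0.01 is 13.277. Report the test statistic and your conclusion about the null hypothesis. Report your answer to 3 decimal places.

44.514; reject H₀

Row totals: 171, 182, 108. Column totals: 117, 153, 191. Grand total N = 461.
Expected counts (row total × column total / N):
  First contact, Phone: 171×117/461 = 43.3991
  First contact, Chat: 171×153/461 = 56.7527
  First contact, Email: 171×191/461 = 70.8482
  Escalated, Phone: 182×117/461 = 46.1909
  Escalated, Chat: 182×153/461 = 60.4035
  Escalated, Email: 182×191/461 = 75.4056
  Unresolved, Phone: 108×117/461 = 27.4100
  Unresolved, Chat: 108×153/461 = 35.8438
  Unresolved, Email: 108×191/461 = 44.7462
Contributions (O − E)²/E:
  (15 − 43.3991)²/43.3991 = 18.5835
  (73 − 56.7527)²/56.7527 = 4.6513
  (83 − 70.8482)²/70.8482 = 2.0843
  (57 − 46.1909)²/46.1909 = 2.5294
  (51 − 60.4035)²/60.4035 = 1.4639
  (74 − 75.4056)²/75.4056 = 0.0262
  (45 − 27.4100)²/27.4100 = 11.2881
  (29 − 35.8438)²/35.8438 = 1.3067
  (34 − 44.7462)²/44.7462 = 2.5808
χ² = 18.5835 + 4.6513 + 2.0843 + 2.5294 + 1.4639 + 0.0262 + 11.2881 + 1.3067 + 2.5808 = 44.514
df = (3−1)(3−1) = 4. Since 44.514 > 13.277, reject the null hypothesis of independence at α = 0.01.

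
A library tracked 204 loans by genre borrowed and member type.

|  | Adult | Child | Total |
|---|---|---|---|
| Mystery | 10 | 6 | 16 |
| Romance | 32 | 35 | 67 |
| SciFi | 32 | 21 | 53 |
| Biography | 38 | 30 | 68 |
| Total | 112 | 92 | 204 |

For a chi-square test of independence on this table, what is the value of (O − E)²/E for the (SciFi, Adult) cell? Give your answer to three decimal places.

0.289

Row total (SciFi) = 53; column total (Adult) = 112; N = 204.
Expected count E = 53 × 112 / 204 = 29.0980.
Contribution = (O − E)²/E = (32 − 29.0980)² / 29.0980 = 0.289.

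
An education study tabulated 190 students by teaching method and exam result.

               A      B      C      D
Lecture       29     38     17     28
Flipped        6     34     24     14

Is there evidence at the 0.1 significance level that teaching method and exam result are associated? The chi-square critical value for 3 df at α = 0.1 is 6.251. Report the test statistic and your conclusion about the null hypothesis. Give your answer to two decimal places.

Row totals: 112, 78. Column totals: 35, 72, 41, 42. Grand total N = 190.
Expected counts (row total × column total / N):
  Lecture, A: 112×35/190 = 20.632
  Lecture, B: 112×72/190 = 42.442
  Lecture, C: 112×41/190 = 24.168
  Lecture, D: 112×42/190 = 24.758
  Flipped, A: 78×35/190 = 14.368
  Flipped, B: 78×72/190 = 29.558
  Flipped, C: 78×41/190 = 16.832
  Flipped, D: 78×42/190 = 17.242
Contributions (O − E)²/E:
  (29 − 20.632)²/20.632 = 3.3939
  (38 − 42.442)²/42.442 = 0.4649
  (17 − 24.168)²/24.168 = 2.1260
  (28 − 24.758)²/24.758 = 0.4245
  (6 − 14.368)²/14.368 = 4.8736
  (34 − 29.558)²/29.558 = 0.6675
  (24 − 16.832)²/16.832 = 3.0525
  (14 − 17.242)²/17.242 = 0.6096
χ² = 3.3939 + 0.4649 + 2.1260 + 0.4245 + 4.8736 + 0.6675 + 3.0525 + 0.6096 = 15.61
df = (2−1)(4−1) = 3. Since 15.61 > 6.251, reject the null hypothesis of independence at α = 0.1.

15.61; reject H₀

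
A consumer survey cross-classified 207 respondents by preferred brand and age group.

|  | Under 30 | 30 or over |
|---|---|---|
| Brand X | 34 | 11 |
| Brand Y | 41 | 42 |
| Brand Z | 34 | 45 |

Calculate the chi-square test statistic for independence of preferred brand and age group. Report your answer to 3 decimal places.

Row totals: 45, 83, 79. Column totals: 109, 98. Grand total N = 207.
Expected counts (row total × column total / N):
  Brand X, Under 30: 45×109/207 = 23.6957
  Brand X, 30 or over: 45×98/207 = 21.3043
  Brand Y, Under 30: 83×109/207 = 43.7053
  Brand Y, 30 or over: 83×98/207 = 39.2947
  Brand Z, Under 30: 79×109/207 = 41.5990
  Brand Z, 30 or over: 79×98/207 = 37.4010
Contributions (O − E)²/E:
  (34 − 23.6957)²/23.6957 = 4.4809
  (11 − 21.3043)²/21.3043 = 4.9839
  (41 − 43.7053)²/43.7053 = 0.1675
  (42 − 39.2947)²/39.2947 = 0.1863
  (34 − 41.5990)²/41.5990 = 1.3881
  (45 − 37.4010)²/37.4010 = 1.5439
χ² = 4.4809 + 4.9839 + 0.1675 + 0.1863 + 1.3881 + 1.5439 = 12.751

12.751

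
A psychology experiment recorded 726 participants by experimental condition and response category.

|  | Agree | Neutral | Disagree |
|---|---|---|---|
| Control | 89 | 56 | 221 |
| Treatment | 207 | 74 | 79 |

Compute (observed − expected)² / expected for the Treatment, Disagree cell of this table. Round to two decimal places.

Row total (Treatment) = 360; column total (Disagree) = 300; N = 726.
Expected count E = 360 × 300 / 726 = 148.760.
Contribution = (O − E)²/E = (79 − 148.760)² / 148.760 = 32.71.

32.71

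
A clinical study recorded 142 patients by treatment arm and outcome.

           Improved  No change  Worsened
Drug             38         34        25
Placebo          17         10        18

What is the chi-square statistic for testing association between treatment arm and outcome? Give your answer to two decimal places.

Row totals: 97, 45. Column totals: 55, 44, 43. Grand total N = 142.
Expected counts (row total × column total / N):
  Drug, Improved: 97×55/142 = 37.570
  Drug, No change: 97×44/142 = 30.056
  Drug, Worsened: 97×43/142 = 29.373
  Placebo, Improved: 45×55/142 = 17.430
  Placebo, No change: 45×44/142 = 13.944
  Placebo, Worsened: 45×43/142 = 13.627
Contributions (O − E)²/E:
  (38 − 37.570)²/37.570 = 0.0049
  (34 − 30.056)²/30.056 = 0.5175
  (25 − 29.373)²/29.373 = 0.6510
  (17 − 17.430)²/17.430 = 0.0106
  (10 − 13.944)²/13.944 = 1.1155
  (18 − 13.627)²/13.627 = 1.4033
χ² = 0.0049 + 0.5175 + 0.6510 + 0.0106 + 1.1155 + 1.4033 = 3.70

3.70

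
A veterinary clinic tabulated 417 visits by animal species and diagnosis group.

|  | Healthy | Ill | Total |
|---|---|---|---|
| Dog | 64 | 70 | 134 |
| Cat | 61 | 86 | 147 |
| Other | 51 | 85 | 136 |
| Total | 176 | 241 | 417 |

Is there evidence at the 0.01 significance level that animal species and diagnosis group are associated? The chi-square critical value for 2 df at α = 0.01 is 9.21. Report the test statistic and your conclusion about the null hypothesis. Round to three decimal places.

2.960; fail to reject H₀

Grand total N = 417.
Expected counts (row total × column total / N):
  Dog, Healthy: 134×176/417 = 56.5564
  Dog, Ill: 134×241/417 = 77.4436
  Cat, Healthy: 147×176/417 = 62.0432
  Cat, Ill: 147×241/417 = 84.9568
  Other, Healthy: 136×176/417 = 57.4005
  Other, Ill: 136×241/417 = 78.5995
Contributions (O − E)²/E:
  (64 − 56.5564)²/56.5564 = 0.9797
  (70 − 77.4436)²/77.4436 = 0.7155
  (61 − 62.0432)²/62.0432 = 0.0175
  (86 − 84.9568)²/84.9568 = 0.0128
  (51 − 57.4005)²/57.4005 = 0.7137
  (85 − 78.5995)²/78.5995 = 0.5212
χ² = 0.9797 + 0.7155 + 0.0175 + 0.0128 + 0.7137 + 0.5212 = 2.960
df = (3−1)(2−1) = 2. Since 2.960 < 9.21, fail to reject the null hypothesis of independence at α = 0.01.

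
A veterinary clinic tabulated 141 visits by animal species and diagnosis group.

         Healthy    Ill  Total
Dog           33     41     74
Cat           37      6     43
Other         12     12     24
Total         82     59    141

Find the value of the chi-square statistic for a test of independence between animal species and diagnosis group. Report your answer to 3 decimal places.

Grand total N = 141.
Expected counts (row total × column total / N):
  Dog, Healthy: 74×82/141 = 43.0355
  Dog, Ill: 74×59/141 = 30.9645
  Cat, Healthy: 43×82/141 = 25.0071
  Cat, Ill: 43×59/141 = 17.9929
  Other, Healthy: 24×82/141 = 13.9574
  Other, Ill: 24×59/141 = 10.0426
Contributions (O − E)²/E:
  (33 − 43.0355)²/43.0355 = 2.3402
  (41 − 30.9645)²/30.9645 = 3.2525
  (37 − 25.0071)²/25.0071 = 5.7516
  (6 − 17.9929)²/17.9929 = 7.9937
  (12 − 13.9574)²/13.9574 = 0.2745
  (12 − 10.0426)²/10.0426 = 0.3815
χ² = 2.3402 + 3.2525 + 5.7516 + 7.9937 + 0.2745 + 0.3815 = 19.994

19.994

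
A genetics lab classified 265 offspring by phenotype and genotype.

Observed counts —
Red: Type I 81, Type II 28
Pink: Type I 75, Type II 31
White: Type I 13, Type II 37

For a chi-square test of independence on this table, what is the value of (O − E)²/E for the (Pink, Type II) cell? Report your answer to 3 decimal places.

1.426

Row total (Pink) = 106; column total (Type II) = 96; N = 265.
Expected count E = 106 × 96 / 265 = 38.4000.
Contribution = (O − E)²/E = (31 − 38.4000)² / 38.4000 = 1.426.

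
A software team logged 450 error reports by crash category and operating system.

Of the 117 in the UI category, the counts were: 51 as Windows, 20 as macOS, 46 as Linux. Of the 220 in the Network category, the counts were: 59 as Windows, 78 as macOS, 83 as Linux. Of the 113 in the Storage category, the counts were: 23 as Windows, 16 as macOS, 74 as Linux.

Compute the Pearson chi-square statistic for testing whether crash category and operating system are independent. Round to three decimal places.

43.122

Row totals: 117, 220, 113. Column totals: 133, 114, 203. Grand total N = 450.
Expected counts (row total × column total / N):
  UI, Windows: 117×133/450 = 34.5800
  UI, macOS: 117×114/450 = 29.6400
  UI, Linux: 117×203/450 = 52.7800
  Network, Windows: 220×133/450 = 65.0222
  Network, macOS: 220×114/450 = 55.7333
  Network, Linux: 220×203/450 = 99.2444
  Storage, Windows: 113×133/450 = 33.3978
  Storage, macOS: 113×114/450 = 28.6267
  Storage, Linux: 113×203/450 = 50.9756
Contributions (O − E)²/E:
  (51 − 34.5800)²/34.5800 = 7.7969
  (20 − 29.6400)²/29.6400 = 3.1353
  (46 − 52.7800)²/52.7800 = 0.8709
  (59 − 65.0222)²/65.0222 = 0.5578
  (78 − 55.7333)²/55.7333 = 8.8960
  (83 − 99.2444)²/99.2444 = 2.6589
  (23 − 33.3978)²/33.3978 = 3.2372
  (16 − 28.6267)²/28.6267 = 5.5694
  (74 − 50.9756)²/50.9756 = 10.3995
χ² = 7.7969 + 3.1353 + 0.8709 + 0.5578 + 8.8960 + 2.6589 + 3.2372 + 5.5694 + 10.3995 = 43.122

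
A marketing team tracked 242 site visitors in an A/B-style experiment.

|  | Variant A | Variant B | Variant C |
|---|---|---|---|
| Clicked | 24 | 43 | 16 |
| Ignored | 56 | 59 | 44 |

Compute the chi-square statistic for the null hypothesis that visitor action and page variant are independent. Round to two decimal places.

5.00

Row totals: 83, 159. Column totals: 80, 102, 60. Grand total N = 242.
Expected counts (row total × column total / N):
  Clicked, Variant A: 83×80/242 = 27.438
  Clicked, Variant B: 83×102/242 = 34.983
  Clicked, Variant C: 83×60/242 = 20.579
  Ignored, Variant A: 159×80/242 = 52.562
  Ignored, Variant B: 159×102/242 = 67.017
  Ignored, Variant C: 159×60/242 = 39.421
Contributions (O − E)²/E:
  (24 − 27.438)²/27.438 = 0.4308
  (43 − 34.983)²/34.983 = 1.8372
  (16 − 20.579)²/20.579 = 1.0189
  (56 − 52.562)²/52.562 = 0.2249
  (59 − 67.017)²/67.017 = 0.9590
  (44 − 39.421)²/39.421 = 0.5319
χ² = 0.4308 + 1.8372 + 1.0189 + 0.2249 + 0.9590 + 0.5319 = 5.00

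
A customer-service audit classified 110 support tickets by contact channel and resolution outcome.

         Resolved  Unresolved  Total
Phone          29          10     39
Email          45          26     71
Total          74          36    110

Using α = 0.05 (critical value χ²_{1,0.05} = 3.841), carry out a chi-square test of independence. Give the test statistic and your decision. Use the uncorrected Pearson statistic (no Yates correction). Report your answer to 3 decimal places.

Grand total N = 110.
Expected counts (row total × column total / N):
  Phone, Resolved: 39×74/110 = 26.2364
  Phone, Unresolved: 39×36/110 = 12.7636
  Email, Resolved: 71×74/110 = 47.7636
  Email, Unresolved: 71×36/110 = 23.2364
Contributions (O − E)²/E:
  (29 − 26.2364)²/26.2364 = 0.2911
  (10 − 12.7636)²/12.7636 = 0.5984
  (45 − 47.7636)²/47.7636 = 0.1599
  (26 − 23.2364)²/23.2364 = 0.3287
χ² = 0.2911 + 0.5984 + 0.1599 + 0.3287 = 1.378
df = (2−1)(2−1) = 1. Since 1.378 < 3.841, fail to reject the null hypothesis of independence at α = 0.05.

1.378; fail to reject H₀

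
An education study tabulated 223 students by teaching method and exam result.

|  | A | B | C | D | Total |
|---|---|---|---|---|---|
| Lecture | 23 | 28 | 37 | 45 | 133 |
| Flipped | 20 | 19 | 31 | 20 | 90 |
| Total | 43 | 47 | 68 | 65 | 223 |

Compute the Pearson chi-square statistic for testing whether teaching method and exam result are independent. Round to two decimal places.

Grand total N = 223.
Expected counts (row total × column total / N):
  Lecture, A: 133×43/223 = 25.646
  Lecture, B: 133×47/223 = 28.031
  Lecture, C: 133×68/223 = 40.556
  Lecture, D: 133×65/223 = 38.767
  Flipped, A: 90×43/223 = 17.354
  Flipped, B: 90×47/223 = 18.969
  Flipped, C: 90×68/223 = 27.444
  Flipped, D: 90×65/223 = 26.233
Contributions (O − E)²/E:
  (23 − 25.646)²/25.646 = 0.2730
  (28 − 28.031)²/28.031 = 0.0000
  (37 − 40.556)²/40.556 = 0.3118
  (45 − 38.767)²/38.767 = 1.0021
  (20 − 17.354)²/17.354 = 0.4034
  (19 − 18.969)²/18.969 = 0.0001
  (31 − 27.444)²/27.444 = 0.4608
  (20 − 26.233)²/26.233 = 1.4810
χ² = 0.2730 + 0.0000 + 0.3118 + 1.0021 + 0.4034 + 0.0001 + 0.4608 + 1.4810 = 3.93

3.93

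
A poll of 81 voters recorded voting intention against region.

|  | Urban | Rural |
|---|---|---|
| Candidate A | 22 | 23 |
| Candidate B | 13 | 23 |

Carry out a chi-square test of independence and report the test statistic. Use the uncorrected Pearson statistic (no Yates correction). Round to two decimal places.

Row totals: 45, 36. Column totals: 35, 46. Grand total N = 81.
Expected counts (row total × column total / N):
  Candidate A, Urban: 45×35/81 = 19.444
  Candidate A, Rural: 45×46/81 = 25.556
  Candidate B, Urban: 36×35/81 = 15.556
  Candidate B, Rural: 36×46/81 = 20.444
Contributions (O − E)²/E:
  (22 − 19.444)²/19.444 = 0.3360
  (23 − 25.556)²/25.556 = 0.2556
  (13 − 15.556)²/15.556 = 0.4200
  (23 − 20.444)²/20.444 = 0.3196
χ² = 0.3360 + 0.2556 + 0.4200 + 0.3196 = 1.33

1.33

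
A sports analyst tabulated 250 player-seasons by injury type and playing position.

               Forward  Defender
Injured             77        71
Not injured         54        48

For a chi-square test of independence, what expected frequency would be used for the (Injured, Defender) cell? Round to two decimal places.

70.45

Row total (Injured) = 148; column total (Defender) = 119; grand total N = 250.
Expected count = (row total × column total) / N = 148 × 119 / 250 = 70.45.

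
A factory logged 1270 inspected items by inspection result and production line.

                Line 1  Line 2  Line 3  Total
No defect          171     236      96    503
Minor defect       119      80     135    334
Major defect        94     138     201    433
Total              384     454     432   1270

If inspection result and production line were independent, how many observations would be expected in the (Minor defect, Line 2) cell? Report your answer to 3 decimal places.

119.398

Row total (Minor defect) = 334; column total (Line 2) = 454; grand total N = 1270.
Expected count = (row total × column total) / N = 334 × 454 / 1270 = 119.398.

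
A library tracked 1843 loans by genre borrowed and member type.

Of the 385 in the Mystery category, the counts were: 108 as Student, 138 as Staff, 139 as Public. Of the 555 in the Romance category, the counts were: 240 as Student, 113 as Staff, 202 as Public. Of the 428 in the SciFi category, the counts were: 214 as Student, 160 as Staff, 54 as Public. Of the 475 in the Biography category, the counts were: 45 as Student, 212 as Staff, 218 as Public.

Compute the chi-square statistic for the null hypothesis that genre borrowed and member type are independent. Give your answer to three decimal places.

Row totals: 385, 555, 428, 475. Column totals: 607, 623, 613. Grand total N = 1843.
Expected counts (row total × column total / N):
  Mystery, Student: 385×607/1843 = 126.8014
  Mystery, Staff: 385×623/1843 = 130.1438
  Mystery, Public: 385×613/1843 = 128.0548
  Romance, Student: 555×607/1843 = 182.7916
  Romance, Staff: 555×623/1843 = 187.6099
  Romance, Public: 555×613/1843 = 184.5985
  SciFi, Student: 428×607/1843 = 140.9636
  SciFi, Staff: 428×623/1843 = 144.6793
  SciFi, Public: 428×613/1843 = 142.3570
  Biography, Student: 475×607/1843 = 156.4433
  Biography, Staff: 475×623/1843 = 160.5670
  Biography, Public: 475×613/1843 = 157.9897
Contributions (O − E)²/E:
  (108 − 126.8014)²/126.8014 = 2.7878
  (138 − 130.1438)²/130.1438 = 0.4742
  (139 − 128.0548)²/128.0548 = 0.9355
  (240 − 182.7916)²/182.7916 = 17.9045
  (113 − 187.6099)²/187.6099 = 29.6713
  (202 − 184.5985)²/184.5985 = 1.6404
  (214 − 140.9636)²/140.9636 = 37.8418
  (160 − 144.6793)²/144.6793 = 1.6224
  (54 − 142.3570)²/142.3570 = 54.8407
  (45 − 156.4433)²/156.4433 = 79.3873
  (212 − 160.5670)²/160.5670 = 16.4751
  (218 − 157.9897)²/157.9897 = 22.7941
χ² = 2.7878 + 0.4742 + 0.9355 + 17.9045 + 29.6713 + 1.6404 + 37.8418 + 1.6224 + 54.8407 + 79.3873 + 16.4751 + 22.7941 = 266.375

266.375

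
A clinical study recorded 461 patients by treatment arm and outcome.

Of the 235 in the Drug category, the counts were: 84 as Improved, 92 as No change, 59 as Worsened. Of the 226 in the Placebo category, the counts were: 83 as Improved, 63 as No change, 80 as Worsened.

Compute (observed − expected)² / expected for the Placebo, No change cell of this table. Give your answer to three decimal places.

2.220

Row total (Placebo) = 226; column total (No change) = 155; N = 461.
Expected count E = 226 × 155 / 461 = 75.9870.
Contribution = (O − E)²/E = (63 − 75.9870)² / 75.9870 = 2.220.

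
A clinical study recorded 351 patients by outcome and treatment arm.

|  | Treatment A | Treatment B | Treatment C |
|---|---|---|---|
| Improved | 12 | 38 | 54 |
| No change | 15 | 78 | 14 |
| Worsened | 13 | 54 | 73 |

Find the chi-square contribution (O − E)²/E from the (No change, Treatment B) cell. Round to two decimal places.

13.22

Row total (No change) = 107; column total (Treatment B) = 170; N = 351.
Expected count E = 107 × 170 / 351 = 51.823.
Contribution = (O − E)²/E = (78 − 51.823)² / 51.823 = 13.22.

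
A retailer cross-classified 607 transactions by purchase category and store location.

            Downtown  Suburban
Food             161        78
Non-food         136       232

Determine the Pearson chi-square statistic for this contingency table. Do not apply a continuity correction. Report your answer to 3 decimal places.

Row totals: 239, 368. Column totals: 297, 310. Grand total N = 607.
Expected counts (row total × column total / N):
  Food, Downtown: 239×297/607 = 116.9407
  Food, Suburban: 239×310/607 = 122.0593
  Non-food, Downtown: 368×297/607 = 180.0593
  Non-food, Suburban: 368×310/607 = 187.9407
Contributions (O − E)²/E:
  (161 − 116.9407)²/116.9407 = 16.6001
  (78 − 122.0593)²/122.0593 = 15.9039
  (136 − 180.0593)²/180.0593 = 10.7810
  (232 − 187.9407)²/187.9407 = 10.3289
χ² = 16.6001 + 15.9039 + 10.7810 + 10.3289 = 53.614

53.614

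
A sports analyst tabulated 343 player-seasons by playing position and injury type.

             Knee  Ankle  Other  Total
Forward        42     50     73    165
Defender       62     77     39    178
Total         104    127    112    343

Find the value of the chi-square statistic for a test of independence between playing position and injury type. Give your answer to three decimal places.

19.443

Grand total N = 343.
Expected counts (row total × column total / N):
  Forward, Knee: 165×104/343 = 50.0292
  Forward, Ankle: 165×127/343 = 61.0933
  Forward, Other: 165×112/343 = 53.8776
  Defender, Knee: 178×104/343 = 53.9708
  Defender, Ankle: 178×127/343 = 65.9067
  Defender, Other: 178×112/343 = 58.1224
Contributions (O − E)²/E:
  (42 − 50.0292)²/50.0292 = 1.2886
  (50 − 61.0933)²/61.0933 = 2.0143
  (73 − 53.8776)²/53.8776 = 6.7870
  (62 − 53.9708)²/53.9708 = 1.1945
  (77 − 65.9067)²/65.9067 = 1.8672
  (39 − 58.1224)²/58.1224 = 6.2913
χ² = 1.2886 + 2.0143 + 6.7870 + 1.1945 + 1.8672 + 6.2913 = 19.443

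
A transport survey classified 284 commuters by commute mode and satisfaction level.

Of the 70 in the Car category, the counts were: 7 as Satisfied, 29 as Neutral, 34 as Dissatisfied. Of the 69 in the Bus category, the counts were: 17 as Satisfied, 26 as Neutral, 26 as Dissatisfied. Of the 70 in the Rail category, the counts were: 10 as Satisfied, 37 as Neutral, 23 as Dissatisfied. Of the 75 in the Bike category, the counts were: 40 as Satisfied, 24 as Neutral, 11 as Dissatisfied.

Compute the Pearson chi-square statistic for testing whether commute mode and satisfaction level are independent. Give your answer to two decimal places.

Row totals: 70, 69, 70, 75. Column totals: 74, 116, 94. Grand total N = 284.
Expected counts (row total × column total / N):
  Car, Satisfied: 70×74/284 = 18.239
  Car, Neutral: 70×116/284 = 28.592
  Car, Dissatisfied: 70×94/284 = 23.169
  Bus, Satisfied: 69×74/284 = 17.979
  Bus, Neutral: 69×116/284 = 28.183
  Bus, Dissatisfied: 69×94/284 = 22.838
  Rail, Satisfied: 70×74/284 = 18.239
  Rail, Neutral: 70×116/284 = 28.592
  Rail, Dissatisfied: 70×94/284 = 23.169
  Bike, Satisfied: 75×74/284 = 19.542
  Bike, Neutral: 75×116/284 = 30.634
  Bike, Dissatisfied: 75×94/284 = 24.824
Contributions (O − E)²/E:
  (7 − 18.239)²/18.239 = 6.9256
  (29 − 28.592)²/28.592 = 0.0058
  (34 − 23.169)²/23.169 = 5.0633
  (17 − 17.979)²/17.979 = 0.0533
  (26 − 28.183)²/28.183 = 0.1691
  (26 − 22.838)²/22.838 = 0.4378
  (10 − 18.239)²/18.239 = 3.7218
  (37 − 28.592)²/28.592 = 2.4725
  (23 − 23.169)²/23.169 = 0.0012
  (40 − 19.542)²/19.542 = 21.4169
  (24 − 30.634)²/30.634 = 1.4366
  (11 − 24.824)²/24.824 = 7.6983
χ² = 6.9256 + 0.0058 + 5.0633 + 0.0533 + 0.1691 + 0.4378 + 3.7218 + 2.4725 + 0.0012 + 21.4169 + 1.4366 + 7.6983 = 49.40

49.40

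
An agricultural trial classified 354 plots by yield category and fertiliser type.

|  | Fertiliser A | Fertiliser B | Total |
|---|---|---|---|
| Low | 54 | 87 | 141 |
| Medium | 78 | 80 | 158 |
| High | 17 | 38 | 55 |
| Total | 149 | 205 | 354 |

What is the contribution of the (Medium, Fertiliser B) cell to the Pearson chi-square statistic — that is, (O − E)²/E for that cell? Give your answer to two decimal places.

1.44

Row total (Medium) = 158; column total (Fertiliser B) = 205; N = 354.
Expected count E = 158 × 205 / 354 = 91.497.
Contribution = (O − E)²/E = (80 − 91.497)² / 91.497 = 1.44.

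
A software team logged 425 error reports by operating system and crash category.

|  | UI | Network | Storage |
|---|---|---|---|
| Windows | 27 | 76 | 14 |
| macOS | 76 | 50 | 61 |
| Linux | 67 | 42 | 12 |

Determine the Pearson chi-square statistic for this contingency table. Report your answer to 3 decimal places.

67.335

Row totals: 117, 187, 121. Column totals: 170, 168, 87. Grand total N = 425.
Expected counts (row total × column total / N):
  Windows, UI: 117×170/425 = 46.80000
  Windows, Network: 117×168/425 = 46.24941
  Windows, Storage: 117×87/425 = 23.95059
  macOS, UI: 187×170/425 = 74.80000
  macOS, Network: 187×168/425 = 73.92000
  macOS, Storage: 187×87/425 = 38.28000
  Linux, UI: 121×170/425 = 48.40000
  Linux, Network: 121×168/425 = 47.83059
  Linux, Storage: 121×87/425 = 24.76941
Contributions (O − E)²/E:
  (27 − 46.80000)²/46.80000 = 8.3769
  (76 − 46.24941)²/46.24941 = 19.1375
  (14 − 23.95059)²/23.95059 = 4.1341
  (76 − 74.80000)²/74.80000 = 0.0193
  (50 − 73.92000)²/73.92000 = 7.7403
  (61 − 38.28000)²/38.28000 = 13.4848
  (67 − 48.40000)²/48.40000 = 7.1479
  (42 − 47.83059)²/47.83059 = 0.7108
  (12 − 24.76941)²/24.76941 = 6.5830
χ² = 8.3769 + 19.1375 + 4.1341 + 0.0193 + 7.7403 + 13.4848 + 7.1479 + 0.7108 + 6.5830 = 67.335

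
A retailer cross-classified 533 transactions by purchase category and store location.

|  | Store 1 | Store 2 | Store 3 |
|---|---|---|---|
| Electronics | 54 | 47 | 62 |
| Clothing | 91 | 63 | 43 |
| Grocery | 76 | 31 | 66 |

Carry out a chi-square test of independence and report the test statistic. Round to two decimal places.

Row totals: 163, 197, 173. Column totals: 221, 141, 171. Grand total N = 533.
Expected counts (row total × column total / N):
  Electronics, Store 1: 163×221/533 = 67.585
  Electronics, Store 2: 163×141/533 = 43.120
  Electronics, Store 3: 163×171/533 = 52.295
  Clothing, Store 1: 197×221/533 = 81.683
  Clothing, Store 2: 197×141/533 = 52.114
  Clothing, Store 3: 197×171/533 = 63.203
  Grocery, Store 1: 173×221/533 = 71.732
  Grocery, Store 2: 173×141/533 = 45.765
  Grocery, Store 3: 173×171/533 = 55.503
Contributions (O − E)²/E:
  (54 − 67.585)²/67.585 = 2.7307
  (47 − 43.120)²/43.120 = 0.3491
  (62 − 52.295)²/52.295 = 1.8011
  (91 − 81.683)²/81.683 = 1.0627
  (63 − 52.114)²/52.114 = 2.2740
  (43 − 63.203)²/63.203 = 6.4579
  (76 − 71.732)²/71.732 = 0.2539
  (31 − 45.765)²/45.765 = 4.7636
  (66 − 55.503)²/55.503 = 1.9852
χ² = 2.7307 + 0.3491 + 1.8011 + 1.0627 + 2.2740 + 6.4579 + 0.2539 + 4.7636 + 1.9852 = 21.68

21.68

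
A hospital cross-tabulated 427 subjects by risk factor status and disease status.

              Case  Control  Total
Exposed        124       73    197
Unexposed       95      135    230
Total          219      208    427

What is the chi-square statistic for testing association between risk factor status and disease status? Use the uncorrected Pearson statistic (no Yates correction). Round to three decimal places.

19.889

Grand total N = 427.
Expected counts (row total × column total / N):
  Exposed, Case: 197×219/427 = 101.0375
  Exposed, Control: 197×208/427 = 95.9625
  Unexposed, Case: 230×219/427 = 117.9625
  Unexposed, Control: 230×208/427 = 112.0375
Contributions (O − E)²/E:
  (124 − 101.0375)²/101.0375 = 5.2186
  (73 − 95.9625)²/95.9625 = 5.4946
  (95 − 117.9625)²/117.9625 = 4.4699
  (135 − 112.0375)²/112.0375 = 4.7062
χ² = 5.2186 + 5.4946 + 4.4699 + 4.7062 = 19.889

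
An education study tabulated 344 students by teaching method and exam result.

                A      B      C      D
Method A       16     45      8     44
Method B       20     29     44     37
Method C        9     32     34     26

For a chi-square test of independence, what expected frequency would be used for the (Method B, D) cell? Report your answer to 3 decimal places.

40.436

Row total (Method B) = 130; column total (D) = 107; grand total N = 344.
Expected count = (row total × column total) / N = 130 × 107 / 344 = 40.436.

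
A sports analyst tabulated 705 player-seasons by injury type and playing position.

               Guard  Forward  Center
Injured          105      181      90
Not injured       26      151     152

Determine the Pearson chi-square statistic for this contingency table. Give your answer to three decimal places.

Row totals: 376, 329. Column totals: 131, 332, 242. Grand total N = 705.
Expected counts (row total × column total / N):
  Injured, Guard: 376×131/705 = 69.8667
  Injured, Forward: 376×332/705 = 177.0667
  Injured, Center: 376×242/705 = 129.0667
  Not injured, Guard: 329×131/705 = 61.1333
  Not injured, Forward: 329×332/705 = 154.9333
  Not injured, Center: 329×242/705 = 112.9333
Contributions (O − E)²/E:
  (105 − 69.8667)²/69.8667 = 17.6672
  (181 − 177.0667)²/177.0667 = 0.0874
  (90 − 129.0667)²/129.0667 = 11.8249
  (26 − 61.1333)²/61.1333 = 20.1911
  (151 − 154.9333)²/154.9333 = 0.0999
  (152 − 112.9333)²/112.9333 = 13.5142
χ² = 17.6672 + 0.0874 + 11.8249 + 20.1911 + 0.0999 + 13.5142 = 63.385

63.385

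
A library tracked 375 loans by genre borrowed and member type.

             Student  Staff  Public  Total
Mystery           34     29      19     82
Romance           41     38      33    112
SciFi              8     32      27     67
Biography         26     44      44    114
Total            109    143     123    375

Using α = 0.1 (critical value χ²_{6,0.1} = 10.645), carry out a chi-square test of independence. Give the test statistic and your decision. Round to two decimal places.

22.16; reject H₀

Grand total N = 375.
Expected counts (row total × column total / N):
  Mystery, Student: 82×109/375 = 23.835
  Mystery, Staff: 82×143/375 = 31.269
  Mystery, Public: 82×123/375 = 26.896
  Romance, Student: 112×109/375 = 32.555
  Romance, Staff: 112×143/375 = 42.709
  Romance, Public: 112×123/375 = 36.736
  SciFi, Student: 67×109/375 = 19.475
  SciFi, Staff: 67×143/375 = 25.549
  SciFi, Public: 67×123/375 = 21.976
  Biography, Student: 114×109/375 = 33.136
  Biography, Staff: 114×143/375 = 43.472
  Biography, Public: 114×123/375 = 37.392
Contributions (O − E)²/E:
  (34 − 23.835)²/23.835 = 4.3351
  (29 − 31.269)²/31.269 = 0.1646
  (19 − 26.896)²/26.896 = 2.3181
  (41 − 32.555)²/32.555 = 2.1907
  (38 − 42.709)²/42.709 = 0.5192
  (33 − 36.736)²/36.736 = 0.3799
  (8 − 19.475)²/19.475 = 6.7613
  (32 − 25.549)²/25.549 = 1.6288
  (27 − 21.976)²/21.976 = 1.1486
  (26 − 33.136)²/33.136 = 1.5368
  (44 − 43.472)²/43.472 = 0.0064
  (44 − 37.392)²/37.392 = 1.1678
χ² = 4.3351 + 0.1646 + 2.3181 + 2.1907 + 0.5192 + 0.3799 + 6.7613 + 1.6288 + 1.1486 + 1.5368 + 0.0064 + 1.1678 = 22.16
df = (4−1)(3−1) = 6. Since 22.16 > 10.645, reject the null hypothesis of independence at α = 0.1.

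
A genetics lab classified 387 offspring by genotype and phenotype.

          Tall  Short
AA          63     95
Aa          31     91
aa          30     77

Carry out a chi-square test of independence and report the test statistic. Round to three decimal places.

Row totals: 158, 122, 107. Column totals: 124, 263. Grand total N = 387.
Expected counts (row total × column total / N):
  AA, Tall: 158×124/387 = 50.6253
  AA, Short: 158×263/387 = 107.3747
  Aa, Tall: 122×124/387 = 39.0904
  Aa, Short: 122×263/387 = 82.9096
  aa, Tall: 107×124/387 = 34.2842
  aa, Short: 107×263/387 = 72.7158
Contributions (O − E)²/E:
  (63 − 50.6253)²/50.6253 = 3.0248
  (95 − 107.3747)²/107.3747 = 1.4262
  (31 − 39.0904)²/39.0904 = 1.6744
  (91 − 82.9096)²/82.9096 = 0.7895
  (30 − 34.2842)²/34.2842 = 0.5354
  (77 − 72.7158)²/72.7158 = 0.2524
χ² = 3.0248 + 1.4262 + 1.6744 + 0.7895 + 0.5354 + 0.2524 = 7.703

7.703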